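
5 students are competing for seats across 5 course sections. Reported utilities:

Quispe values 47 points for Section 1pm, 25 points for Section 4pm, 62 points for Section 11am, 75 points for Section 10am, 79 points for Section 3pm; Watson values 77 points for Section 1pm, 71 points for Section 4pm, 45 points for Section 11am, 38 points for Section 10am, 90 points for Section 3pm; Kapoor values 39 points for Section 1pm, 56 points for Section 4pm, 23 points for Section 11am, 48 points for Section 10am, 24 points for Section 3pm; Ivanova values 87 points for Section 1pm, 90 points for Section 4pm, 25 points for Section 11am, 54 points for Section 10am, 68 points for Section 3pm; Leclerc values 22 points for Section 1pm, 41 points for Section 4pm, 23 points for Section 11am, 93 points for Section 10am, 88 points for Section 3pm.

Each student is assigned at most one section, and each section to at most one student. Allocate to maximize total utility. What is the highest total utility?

Maximum total: 388 points

Optimal: Quispe→Section 11am (62 points), Watson→Section 3pm (90 points), Kapoor→Section 4pm (56 points), Ivanova→Section 1pm (87 points), Leclerc→Section 10am (93 points) — total 62+90+56+87+93 = 388 points.
Row-greedy (each student in turn takes its best remaining section) gives 289 points, worse by 99.
No other one-to-one assignment exceeds 388 points.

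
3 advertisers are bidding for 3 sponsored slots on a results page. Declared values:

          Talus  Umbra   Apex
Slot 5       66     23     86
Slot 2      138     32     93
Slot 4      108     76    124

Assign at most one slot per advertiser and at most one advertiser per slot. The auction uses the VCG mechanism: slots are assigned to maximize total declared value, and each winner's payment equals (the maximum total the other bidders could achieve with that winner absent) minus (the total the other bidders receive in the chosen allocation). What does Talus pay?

Talus pays $7.

Efficient allocation: Talus→Slot 2 ($138), Umbra→Slot 4 ($76), Apex→Slot 5 ($86); total welfare W = $300.
Talus receives Slot 2 at value $138, so the others get W − 138 = $162.
Without Talus: best allocation of the remaining 2 bidders over all 3 slots is Umbra→Slot 4 ($76), Apex→Slot 2 ($93), total $169.
VCG payment = (others' best without Talus) − (others' welfare with Talus) = 169 − 162 = $7.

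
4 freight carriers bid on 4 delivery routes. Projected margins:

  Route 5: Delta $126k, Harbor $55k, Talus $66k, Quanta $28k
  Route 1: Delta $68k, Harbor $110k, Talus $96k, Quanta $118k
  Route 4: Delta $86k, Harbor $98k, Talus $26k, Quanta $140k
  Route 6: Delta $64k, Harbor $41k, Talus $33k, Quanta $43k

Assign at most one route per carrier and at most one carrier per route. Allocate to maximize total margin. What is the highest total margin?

Optimal: Delta→Route 5 ($126k), Harbor→Route 1 ($110k), Talus→Route 6 ($33k), Quanta→Route 4 ($140k) — total 126+110+33+140 = $409k.
Column-greedy (each route in turn goes to its best remaining carrier) gives $375k, worse by 34.
Checked against all permutations: $409k is optimal.

Maximum total: $409k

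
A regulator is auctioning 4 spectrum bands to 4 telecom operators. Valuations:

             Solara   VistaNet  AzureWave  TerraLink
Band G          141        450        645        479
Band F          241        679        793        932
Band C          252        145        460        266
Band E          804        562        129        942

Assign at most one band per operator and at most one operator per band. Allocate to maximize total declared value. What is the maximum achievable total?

Optimal: Solara→Band E ($804M), VistaNet→Band G ($450M), AzureWave→Band C ($460M), TerraLink→Band F ($932M) — total 804+450+460+932 = $2646M.
Column-greedy (each band in turn goes to its best remaining operator) gives $2391M, worse by 255.
Swapping VistaNet↔TerraLink (VistaNet→Band F $679M, TerraLink→Band G $479M) loses 224.

Maximum total: $2646M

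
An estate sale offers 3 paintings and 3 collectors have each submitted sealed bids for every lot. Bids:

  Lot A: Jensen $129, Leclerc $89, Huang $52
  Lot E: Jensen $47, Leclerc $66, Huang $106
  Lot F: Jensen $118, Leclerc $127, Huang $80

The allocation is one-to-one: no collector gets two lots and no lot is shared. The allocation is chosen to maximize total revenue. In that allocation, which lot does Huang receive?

This is a one-to-one assignment (maximum-weight bipartite matching).
Optimal: Jensen→Lot A ($129), Leclerc→Lot F ($127), Huang→Lot E ($106) — total 129+127+106 = $362.

Huang receives Lot E.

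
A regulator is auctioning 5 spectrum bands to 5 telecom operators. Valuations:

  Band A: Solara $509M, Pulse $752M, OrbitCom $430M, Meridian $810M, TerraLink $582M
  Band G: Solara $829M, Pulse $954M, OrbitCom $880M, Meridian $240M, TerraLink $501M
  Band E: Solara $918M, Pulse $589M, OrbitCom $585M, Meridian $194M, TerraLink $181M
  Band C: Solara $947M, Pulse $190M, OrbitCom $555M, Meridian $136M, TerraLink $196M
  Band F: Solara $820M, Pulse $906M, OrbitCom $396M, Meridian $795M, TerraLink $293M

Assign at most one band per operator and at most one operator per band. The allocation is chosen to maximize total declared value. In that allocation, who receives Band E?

Treat this as an assignment problem: match each operator to one band.
Optimal: Solara→Band C ($947M), Pulse→Band G ($954M), OrbitCom→Band E ($585M), Meridian→Band F ($795M), TerraLink→Band A ($582M) — total 947+954+585+795+582 = $3863M.
Column-greedy (each band in turn goes to its best remaining operator) gives $3530M, worse by 333.
Checked against all permutations: $3863M is optimal.
OrbitCom's own top band is Band G ($880M), but forcing OrbitCom→Band G and reassigning the rest optimally gives only $3793M — worse by 70.

OrbitCom receives Band E.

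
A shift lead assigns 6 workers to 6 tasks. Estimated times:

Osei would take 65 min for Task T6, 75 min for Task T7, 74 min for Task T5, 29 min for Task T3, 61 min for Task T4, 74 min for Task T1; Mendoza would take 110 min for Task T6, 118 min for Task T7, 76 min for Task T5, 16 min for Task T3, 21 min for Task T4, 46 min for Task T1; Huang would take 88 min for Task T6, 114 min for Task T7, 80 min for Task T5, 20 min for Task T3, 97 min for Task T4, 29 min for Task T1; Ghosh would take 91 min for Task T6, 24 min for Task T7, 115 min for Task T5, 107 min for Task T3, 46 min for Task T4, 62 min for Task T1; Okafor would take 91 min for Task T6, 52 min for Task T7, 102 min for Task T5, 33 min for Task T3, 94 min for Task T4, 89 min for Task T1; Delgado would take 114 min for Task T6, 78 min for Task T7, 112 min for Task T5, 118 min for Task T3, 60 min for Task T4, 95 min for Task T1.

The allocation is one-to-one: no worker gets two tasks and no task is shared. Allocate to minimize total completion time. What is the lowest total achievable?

Minimum total: 284 min

Optimal: Osei→Task T6 (65 min), Mendoza→Task T4 (21 min), Huang→Task T1 (29 min), Ghosh→Task T7 (24 min), Okafor→Task T3 (33 min), Delgado→Task T5 (112 min) — total 65+21+29+24+33+112 = 284 min.
Min-entry greedy (repeatedly take the single cheapest remaining cell) gives 296 min, worse by 12.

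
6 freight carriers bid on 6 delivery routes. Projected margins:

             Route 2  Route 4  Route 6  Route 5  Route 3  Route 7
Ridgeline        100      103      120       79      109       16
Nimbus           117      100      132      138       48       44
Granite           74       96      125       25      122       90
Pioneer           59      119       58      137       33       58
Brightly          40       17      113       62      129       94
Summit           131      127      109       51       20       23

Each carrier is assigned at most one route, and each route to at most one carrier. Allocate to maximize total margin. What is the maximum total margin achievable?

Maximum total: $727k

This is the linear assignment problem.
Optimal: Ridgeline→Route 6 ($120k), Nimbus→Route 5 ($138k), Granite→Route 7 ($90k), Pioneer→Route 4 ($119k), Brightly→Route 3 ($129k), Summit→Route 2 ($131k) — total 120+138+90+119+129+131 = $727k.
Column-greedy (each route in turn goes to its best remaining carrier) gives $680k, worse by 47.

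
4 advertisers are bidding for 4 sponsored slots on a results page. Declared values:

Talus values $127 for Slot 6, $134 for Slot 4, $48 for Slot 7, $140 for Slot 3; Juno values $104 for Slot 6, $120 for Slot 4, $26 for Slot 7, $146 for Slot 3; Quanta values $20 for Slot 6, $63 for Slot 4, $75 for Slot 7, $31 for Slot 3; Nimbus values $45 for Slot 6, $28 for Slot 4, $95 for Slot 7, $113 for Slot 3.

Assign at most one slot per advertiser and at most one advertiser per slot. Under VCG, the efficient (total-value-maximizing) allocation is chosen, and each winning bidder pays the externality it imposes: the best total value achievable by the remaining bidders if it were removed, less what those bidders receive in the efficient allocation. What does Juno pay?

Juno pays $7.

Efficient allocation: Talus→Slot 6 ($127), Juno→Slot 4 ($120), Quanta→Slot 7 ($75), Nimbus→Slot 3 ($113); total welfare W = $435.
Juno receives Slot 4 at value $120, so the others get W − 120 = $315.
Without Juno: best allocation of the remaining 3 bidders over all 4 slots is Talus→Slot 4 ($134), Quanta→Slot 7 ($75), Nimbus→Slot 3 ($113), total $322.
VCG payment = (others' best without Juno) − (others' welfare with Juno) = 322 − 315 = $7.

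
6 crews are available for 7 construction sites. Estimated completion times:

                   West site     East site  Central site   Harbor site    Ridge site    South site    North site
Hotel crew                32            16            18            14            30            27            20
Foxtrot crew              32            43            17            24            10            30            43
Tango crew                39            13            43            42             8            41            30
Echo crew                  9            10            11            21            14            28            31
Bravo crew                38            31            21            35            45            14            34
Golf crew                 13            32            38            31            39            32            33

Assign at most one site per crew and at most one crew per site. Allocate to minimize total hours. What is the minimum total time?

Optimal: Hotel crew→Harbor site (14 hours), Foxtrot crew→Ridge site (10 hours), Tango crew→East site (13 hours), Echo crew→Central site (11 hours), Bravo crew→South site (14 hours), Golf crew→West site (13 hours) — total 14+10+13+11+14+13 = 75 hours.
Min-entry greedy (repeatedly take the single cheapest remaining cell) gives 94 hours, worse by 19.
Next-best assignment: Hotel crew→Harbor site, Foxtrot crew→Central site, Tango crew→Ridge site, Echo crew→East site, Bravo crew→South site, Golf crew→West site = 76 hours.

Min total: 75 hours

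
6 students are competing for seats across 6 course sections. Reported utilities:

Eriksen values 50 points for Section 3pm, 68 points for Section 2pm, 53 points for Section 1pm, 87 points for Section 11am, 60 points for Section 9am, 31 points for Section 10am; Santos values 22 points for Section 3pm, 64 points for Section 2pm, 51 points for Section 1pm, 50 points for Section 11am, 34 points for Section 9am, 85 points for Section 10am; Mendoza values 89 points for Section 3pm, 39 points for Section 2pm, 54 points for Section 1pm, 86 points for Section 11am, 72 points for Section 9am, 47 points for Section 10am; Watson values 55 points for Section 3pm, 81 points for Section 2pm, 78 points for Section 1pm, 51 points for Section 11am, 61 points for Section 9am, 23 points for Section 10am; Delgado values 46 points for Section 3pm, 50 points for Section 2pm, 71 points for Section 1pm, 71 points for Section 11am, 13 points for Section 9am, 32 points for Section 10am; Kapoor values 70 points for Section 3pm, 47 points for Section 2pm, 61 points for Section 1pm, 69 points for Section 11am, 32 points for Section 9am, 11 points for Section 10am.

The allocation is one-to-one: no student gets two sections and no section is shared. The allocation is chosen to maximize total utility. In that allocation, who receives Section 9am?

Mendoza receives Section 9am.

Treat this as an assignment problem: match each student to one section.
Optimal: Eriksen→Section 11am (87 points), Santos→Section 10am (85 points), Mendoza→Section 9am (72 points), Watson→Section 2pm (81 points), Delgado→Section 1pm (71 points), Kapoor→Section 3pm (70 points) — total 87+85+72+81+71+70 = 466 points.
Column-greedy (each section in turn goes to its best remaining student) gives 373 points, worse by 93.
Swapping Kapoor↔Santos (Kapoor→Section 10am 11 points, Santos→Section 3pm 22 points) loses 122.
Mendoza's own top section is Section 3pm (89 points), but forcing Mendoza→Section 3pm and reassigning the rest optimally gives only 455 points — worse by 11.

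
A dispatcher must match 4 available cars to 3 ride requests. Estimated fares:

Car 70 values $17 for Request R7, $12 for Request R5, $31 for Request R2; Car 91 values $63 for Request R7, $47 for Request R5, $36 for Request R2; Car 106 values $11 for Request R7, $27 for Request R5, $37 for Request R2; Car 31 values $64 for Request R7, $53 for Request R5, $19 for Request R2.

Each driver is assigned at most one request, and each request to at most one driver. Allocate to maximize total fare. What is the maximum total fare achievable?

Maximum total: $153

This is the linear assignment problem.
Optimal: Car 91→Request R7 ($63), Car 31→Request R5 ($53), Car 106→Request R2 ($37) — total 63+53+37 = $153.
Checked against all permutations: $153 is optimal.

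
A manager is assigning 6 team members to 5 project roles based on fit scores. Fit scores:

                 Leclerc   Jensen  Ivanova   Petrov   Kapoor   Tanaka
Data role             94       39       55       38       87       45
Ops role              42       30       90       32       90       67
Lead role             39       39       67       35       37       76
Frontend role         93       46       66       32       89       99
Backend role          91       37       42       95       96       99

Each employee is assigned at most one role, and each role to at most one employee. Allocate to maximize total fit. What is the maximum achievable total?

Maximum total: 445 pts

Treat this as an assignment problem: match each employee to one role.
Optimal: Leclerc→Data role (94 pts), Kapoor→Ops role (90 pts), Ivanova→Lead role (67 pts), Tanaka→Frontend role (99 pts), Petrov→Backend role (95 pts) — total 94+90+67+99+95 = 445 pts.
Column-greedy (each role in turn goes to its best remaining employee) gives 444 pts, worse by 1.
Swapping Petrov↔Ivanova (Petrov→Lead role 35 pts, Ivanova→Backend role 42 pts) loses 85.
Checked against all permutations: 445 pts is optimal.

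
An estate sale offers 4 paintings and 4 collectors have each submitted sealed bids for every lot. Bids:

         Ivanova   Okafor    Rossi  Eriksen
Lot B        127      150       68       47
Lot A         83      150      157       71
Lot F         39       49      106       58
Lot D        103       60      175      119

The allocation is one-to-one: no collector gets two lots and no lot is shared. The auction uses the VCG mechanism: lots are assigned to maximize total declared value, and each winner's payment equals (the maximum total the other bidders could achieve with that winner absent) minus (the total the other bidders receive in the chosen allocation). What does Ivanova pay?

Efficient allocation: Ivanova→Lot B ($127), Okafor→Lot A ($150), Rossi→Lot D ($175), Eriksen→Lot F ($58); total welfare W = $510.
Ivanova receives Lot B at value $127, so the others get W − 127 = $383.
Without Ivanova: best allocation of the remaining 3 bidders over all 4 lots is Okafor→Lot B ($150), Rossi→Lot A ($157), Eriksen→Lot D ($119), total $426.
VCG payment = (others' best without Ivanova) − (others' welfare with Ivanova) = 426 − 383 = $43.

Ivanova pays $43.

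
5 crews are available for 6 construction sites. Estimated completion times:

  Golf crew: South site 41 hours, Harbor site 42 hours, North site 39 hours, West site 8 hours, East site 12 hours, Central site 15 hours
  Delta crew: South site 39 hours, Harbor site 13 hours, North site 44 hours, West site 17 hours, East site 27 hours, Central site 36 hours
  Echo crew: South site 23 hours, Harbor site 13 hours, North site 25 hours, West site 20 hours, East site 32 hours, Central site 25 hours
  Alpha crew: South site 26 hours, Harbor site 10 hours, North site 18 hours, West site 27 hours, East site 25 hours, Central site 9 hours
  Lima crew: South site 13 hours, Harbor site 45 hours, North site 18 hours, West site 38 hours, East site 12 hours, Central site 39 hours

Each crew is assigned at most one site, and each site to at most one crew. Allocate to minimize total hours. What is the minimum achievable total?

Minimum total: 64 hours

Optimal: Golf crew→East site (12 hours), Delta crew→West site (17 hours), Echo crew→Harbor site (13 hours), Alpha crew→Central site (9 hours), Lima crew→South site (13 hours) — total 12+17+13+9+13 = 64 hours.
Row-greedy (each crew in turn takes its cheapest remaining site) gives 65 hours, worse by 1.
Next-best assignment: Golf crew→West site, Delta crew→Harbor site, Echo crew→South site, Alpha crew→Central site, Lima crew→East site = 65 hours.
Swapping Delta crew↔Lima crew (Delta crew→South site 39 hours, Lima crew→West site 38 hours) adds 47.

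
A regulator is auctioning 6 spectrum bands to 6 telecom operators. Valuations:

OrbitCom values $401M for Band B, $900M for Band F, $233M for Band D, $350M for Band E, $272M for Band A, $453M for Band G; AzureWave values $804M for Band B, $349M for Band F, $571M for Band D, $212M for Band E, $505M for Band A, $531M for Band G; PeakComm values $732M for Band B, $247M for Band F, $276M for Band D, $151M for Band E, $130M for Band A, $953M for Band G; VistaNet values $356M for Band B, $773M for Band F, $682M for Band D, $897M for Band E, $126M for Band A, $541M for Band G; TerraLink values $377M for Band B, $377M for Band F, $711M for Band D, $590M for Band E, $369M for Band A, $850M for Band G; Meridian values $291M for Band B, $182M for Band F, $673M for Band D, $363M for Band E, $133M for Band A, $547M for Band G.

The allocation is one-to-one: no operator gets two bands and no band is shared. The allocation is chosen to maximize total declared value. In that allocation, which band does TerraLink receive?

TerraLink receives Band A.

Optimal: OrbitCom→Band F ($900M), AzureWave→Band B ($804M), PeakComm→Band G ($953M), VistaNet→Band E ($897M), TerraLink→Band A ($369M), Meridian→Band D ($673M) — total 900+804+953+897+369+673 = $4596M.
Row-greedy (each operator in turn takes its best remaining band) gives $4398M, worse by 198.
TerraLink's own top band is Band G ($850M), but forcing TerraLink→Band G and reassigning the rest optimally gives only $4557M — worse by 39.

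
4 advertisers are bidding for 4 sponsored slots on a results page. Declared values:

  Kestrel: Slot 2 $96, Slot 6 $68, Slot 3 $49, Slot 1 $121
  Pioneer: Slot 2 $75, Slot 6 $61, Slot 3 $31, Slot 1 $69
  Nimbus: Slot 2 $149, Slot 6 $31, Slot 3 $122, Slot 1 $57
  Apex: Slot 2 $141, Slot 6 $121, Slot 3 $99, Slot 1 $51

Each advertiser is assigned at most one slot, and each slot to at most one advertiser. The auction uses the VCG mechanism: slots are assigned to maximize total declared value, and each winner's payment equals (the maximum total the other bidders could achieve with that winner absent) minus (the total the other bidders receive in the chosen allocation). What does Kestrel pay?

Efficient allocation: Kestrel→Slot 1 ($121), Pioneer→Slot 6 ($61), Nimbus→Slot 3 ($122), Apex→Slot 2 ($141); total welfare W = $445.
Kestrel receives Slot 1 at value $121, so the others get W − 121 = $324.
Without Kestrel: best allocation of the remaining 3 bidders over all 4 slots is Pioneer→Slot 1 ($69), Nimbus→Slot 2 ($149), Apex→Slot 6 ($121), total $339.
VCG payment = (others' best without Kestrel) − (others' welfare with Kestrel) = 339 − 324 = $15.

Kestrel pays $15.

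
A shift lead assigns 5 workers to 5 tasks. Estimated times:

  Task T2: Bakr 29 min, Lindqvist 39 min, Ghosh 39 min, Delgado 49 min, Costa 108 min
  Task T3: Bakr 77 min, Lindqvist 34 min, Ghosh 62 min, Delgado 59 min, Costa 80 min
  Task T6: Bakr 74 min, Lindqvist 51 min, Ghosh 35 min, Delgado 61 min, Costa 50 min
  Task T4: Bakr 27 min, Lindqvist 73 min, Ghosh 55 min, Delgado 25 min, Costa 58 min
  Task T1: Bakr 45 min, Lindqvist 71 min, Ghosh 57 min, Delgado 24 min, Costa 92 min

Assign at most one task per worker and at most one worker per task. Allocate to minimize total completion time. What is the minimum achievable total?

Optimal: Bakr→Task T4 (27 min), Lindqvist→Task T3 (34 min), Ghosh→Task T2 (39 min), Delgado→Task T1 (24 min), Costa→Task T6 (50 min) — total 27+34+39+24+50 = 174 min.
Column-greedy (each task in turn goes to its cheapest remaining worker) gives 215 min, worse by 41.
Next-best assignment: Bakr→Task T2, Lindqvist→Task T3, Ghosh→Task T6, Delgado→Task T1, Costa→Task T4 = 180 min.
Swapping Delgado↔Ghosh (Delgado→Task T2 49 min, Ghosh→Task T1 57 min) adds 43.
Every other assignment is strictly worse.

Min total: 174 min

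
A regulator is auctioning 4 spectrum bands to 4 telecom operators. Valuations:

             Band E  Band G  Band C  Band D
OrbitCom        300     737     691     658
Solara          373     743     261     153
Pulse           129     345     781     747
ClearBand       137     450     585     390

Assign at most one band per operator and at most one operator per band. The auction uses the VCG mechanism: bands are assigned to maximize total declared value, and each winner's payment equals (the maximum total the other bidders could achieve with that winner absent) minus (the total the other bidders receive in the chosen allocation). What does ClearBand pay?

ClearBand pays $325M.

Efficient allocation: OrbitCom→Band G ($737M), Solara→Band E ($373M), Pulse→Band D ($747M), ClearBand→Band C ($585M); total welfare W = $2442M.
ClearBand receives Band C at value $585M, so the others get W − 585 = $1857M.
Without ClearBand: best allocation of the remaining 3 bidders over all 4 bands is OrbitCom→Band D ($658M), Solara→Band G ($743M), Pulse→Band C ($781M), total $2182M.
VCG payment = (others' best without ClearBand) − (others' welfare with ClearBand) = 2182 − 1857 = $325M.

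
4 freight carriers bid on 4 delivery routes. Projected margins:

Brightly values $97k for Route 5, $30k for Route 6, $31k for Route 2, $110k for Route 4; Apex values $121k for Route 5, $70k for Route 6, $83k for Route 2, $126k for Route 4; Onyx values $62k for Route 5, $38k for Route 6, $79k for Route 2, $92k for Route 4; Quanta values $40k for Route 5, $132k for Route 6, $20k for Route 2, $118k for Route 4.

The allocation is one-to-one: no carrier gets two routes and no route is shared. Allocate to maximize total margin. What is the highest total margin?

Maximum total: $442k

This is the linear assignment problem.
Optimal: Brightly→Route 4 ($110k), Apex→Route 5 ($121k), Onyx→Route 2 ($79k), Quanta→Route 6 ($132k) — total 110+121+79+132 = $442k.
Max-entry greedy (repeatedly take the single best remaining cell) gives $434k, worse by 8.
Swapping Onyx↔Brightly (Onyx→Route 4 $92k, Brightly→Route 2 $31k) loses 66.
Every other assignment is strictly worse.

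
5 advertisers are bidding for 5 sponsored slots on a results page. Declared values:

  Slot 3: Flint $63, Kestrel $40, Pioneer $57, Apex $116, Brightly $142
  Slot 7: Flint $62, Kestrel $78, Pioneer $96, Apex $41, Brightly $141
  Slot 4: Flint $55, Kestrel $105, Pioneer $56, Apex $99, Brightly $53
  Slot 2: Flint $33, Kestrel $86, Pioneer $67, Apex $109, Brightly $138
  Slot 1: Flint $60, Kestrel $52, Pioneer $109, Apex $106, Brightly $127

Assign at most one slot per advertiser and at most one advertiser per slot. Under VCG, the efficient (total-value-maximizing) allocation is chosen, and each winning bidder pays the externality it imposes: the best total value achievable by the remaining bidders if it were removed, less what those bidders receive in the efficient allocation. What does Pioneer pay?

Efficient allocation: Flint→Slot 7 ($62), Kestrel→Slot 4 ($105), Pioneer→Slot 1 ($109), Apex→Slot 3 ($116), Brightly→Slot 2 ($138); total welfare W = $530.
Pioneer receives Slot 1 at value $109, so the others get W − 109 = $421.
Without Pioneer: best allocation of the remaining 4 bidders over all 5 slots is Flint→Slot 1 ($60), Kestrel→Slot 4 ($105), Apex→Slot 3 ($116), Brightly→Slot 7 ($141), total $422.
VCG payment = (others' best without Pioneer) − (others' welfare with Pioneer) = 422 − 421 = $1.

Pioneer pays $1.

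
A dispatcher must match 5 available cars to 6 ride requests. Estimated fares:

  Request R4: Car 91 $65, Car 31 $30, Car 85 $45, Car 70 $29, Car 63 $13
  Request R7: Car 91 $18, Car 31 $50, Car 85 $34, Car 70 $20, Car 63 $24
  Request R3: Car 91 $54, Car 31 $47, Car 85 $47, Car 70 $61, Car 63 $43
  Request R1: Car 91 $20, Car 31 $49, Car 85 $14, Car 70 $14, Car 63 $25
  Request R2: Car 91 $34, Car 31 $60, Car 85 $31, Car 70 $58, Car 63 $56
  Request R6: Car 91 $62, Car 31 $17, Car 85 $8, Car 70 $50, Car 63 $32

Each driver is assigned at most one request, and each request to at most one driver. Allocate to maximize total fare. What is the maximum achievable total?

This is the linear assignment problem.
Optimal: Car 91→Request R6 ($62), Car 31→Request R7 ($50), Car 85→Request R4 ($45), Car 70→Request R3 ($61), Car 63→Request R2 ($56) — total 62+50+45+61+56 = $274.
Max-entry greedy (repeatedly take the single best remaining cell) gives $252, worse by 22.
Swapping Car 63↔Car 85 (Car 63→Request R4 $13, Car 85→Request R2 $31) loses 57.
Checked against all permutations: $274 is optimal.

Max total: $274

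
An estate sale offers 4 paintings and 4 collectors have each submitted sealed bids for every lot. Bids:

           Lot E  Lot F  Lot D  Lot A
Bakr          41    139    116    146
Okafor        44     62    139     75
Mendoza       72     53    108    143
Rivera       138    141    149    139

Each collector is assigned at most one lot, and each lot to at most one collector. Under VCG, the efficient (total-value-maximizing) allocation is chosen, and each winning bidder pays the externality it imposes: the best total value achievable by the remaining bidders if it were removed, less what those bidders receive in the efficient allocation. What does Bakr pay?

Bakr pays $3.

Efficient allocation: Bakr→Lot F ($139), Okafor→Lot D ($139), Mendoza→Lot A ($143), Rivera→Lot E ($138); total welfare W = $559.
Bakr receives Lot F at value $139, so the others get W − 139 = $420.
Without Bakr: best allocation of the remaining 3 bidders over all 4 lots is Okafor→Lot D ($139), Mendoza→Lot A ($143), Rivera→Lot F ($141), total $423.
VCG payment = (others' best without Bakr) − (others' welfare with Bakr) = 423 − 420 = $3.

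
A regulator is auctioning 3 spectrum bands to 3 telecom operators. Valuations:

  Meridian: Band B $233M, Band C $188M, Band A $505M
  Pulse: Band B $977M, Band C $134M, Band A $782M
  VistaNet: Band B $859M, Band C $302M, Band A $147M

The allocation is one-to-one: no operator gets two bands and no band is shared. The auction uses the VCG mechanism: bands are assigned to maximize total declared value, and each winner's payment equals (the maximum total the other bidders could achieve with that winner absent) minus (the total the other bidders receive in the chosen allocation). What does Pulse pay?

Pulse pays $317M.

Efficient allocation: Meridian→Band C ($188M), Pulse→Band A ($782M), VistaNet→Band B ($859M); total welfare W = $1829M.
Pulse receives Band A at value $782M, so the others get W − 782 = $1047M.
Without Pulse: best allocation of the remaining 2 bidders over all 3 bands is Meridian→Band A ($505M), VistaNet→Band B ($859M), total $1364M.
VCG payment = (others' best without Pulse) − (others' welfare with Pulse) = 1364 − 1047 = $317M.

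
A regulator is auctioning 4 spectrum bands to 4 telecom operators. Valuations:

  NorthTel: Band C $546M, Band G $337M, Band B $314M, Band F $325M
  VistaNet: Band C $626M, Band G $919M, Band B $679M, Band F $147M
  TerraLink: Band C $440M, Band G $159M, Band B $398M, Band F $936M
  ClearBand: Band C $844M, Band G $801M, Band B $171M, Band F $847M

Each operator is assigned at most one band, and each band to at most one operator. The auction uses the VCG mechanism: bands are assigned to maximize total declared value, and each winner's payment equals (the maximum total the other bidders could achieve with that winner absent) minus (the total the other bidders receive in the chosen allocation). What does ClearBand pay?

ClearBand pays $232M.

Efficient allocation: NorthTel→Band B ($314M), VistaNet→Band G ($919M), TerraLink→Band F ($936M), ClearBand→Band C ($844M); total welfare W = $3013M.
ClearBand receives Band C at value $844M, so the others get W − 844 = $2169M.
Without ClearBand: best allocation of the remaining 3 bidders over all 4 bands is NorthTel→Band C ($546M), VistaNet→Band G ($919M), TerraLink→Band F ($936M), total $2401M.
VCG payment = (others' best without ClearBand) − (others' welfare with ClearBand) = 2401 − 2169 = $232M.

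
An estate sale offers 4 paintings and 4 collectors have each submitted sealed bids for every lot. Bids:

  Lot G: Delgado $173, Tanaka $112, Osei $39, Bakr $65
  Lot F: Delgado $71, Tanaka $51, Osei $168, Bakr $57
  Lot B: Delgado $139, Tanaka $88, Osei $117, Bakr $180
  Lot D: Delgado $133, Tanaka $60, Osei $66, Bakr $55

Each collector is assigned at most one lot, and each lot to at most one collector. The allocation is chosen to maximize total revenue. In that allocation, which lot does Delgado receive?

Delgado receives Lot D.

Optimal: Delgado→Lot D ($133), Tanaka→Lot G ($112), Osei→Lot F ($168), Bakr→Lot B ($180) — total 133+112+168+180 = $593.
Row-greedy (each collector in turn takes its best remaining lot) gives $484, worse by 109.
No other one-to-one assignment exceeds $593.
Delgado's own top lot is Lot G ($173), but forcing Delgado→Lot G and reassigning the rest optimally gives only $581 — worse by 12.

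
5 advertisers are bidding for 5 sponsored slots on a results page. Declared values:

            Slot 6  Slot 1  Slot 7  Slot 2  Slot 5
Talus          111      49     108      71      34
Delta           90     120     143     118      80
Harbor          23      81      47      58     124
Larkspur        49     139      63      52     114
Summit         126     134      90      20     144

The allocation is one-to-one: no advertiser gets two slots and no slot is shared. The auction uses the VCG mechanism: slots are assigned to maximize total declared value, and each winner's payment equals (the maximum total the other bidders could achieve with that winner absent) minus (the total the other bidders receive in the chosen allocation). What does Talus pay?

Efficient allocation: Talus→Slot 7 ($108), Delta→Slot 2 ($118), Harbor→Slot 5 ($124), Larkspur→Slot 1 ($139), Summit→Slot 6 ($126); total welfare W = $615.
Talus receives Slot 7 at value $108, so the others get W − 108 = $507.
Without Talus: best allocation of the remaining 4 bidders over all 5 slots is Delta→Slot 7 ($143), Harbor→Slot 5 ($124), Larkspur→Slot 1 ($139), Summit→Slot 6 ($126), total $532.
VCG payment = (others' best without Talus) − (others' welfare with Talus) = 532 − 507 = $25.

Talus pays $25.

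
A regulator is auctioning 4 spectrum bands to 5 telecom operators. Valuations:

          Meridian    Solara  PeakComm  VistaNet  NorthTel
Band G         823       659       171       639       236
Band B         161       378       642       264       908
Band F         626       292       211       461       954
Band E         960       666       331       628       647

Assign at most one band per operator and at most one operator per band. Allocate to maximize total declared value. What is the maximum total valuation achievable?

Optimal: Solara→Band G ($659M), PeakComm→Band B ($642M), NorthTel→Band F ($954M), Meridian→Band E ($960M) — total 659+642+954+960 = $3215M.
Row-greedy (each operator in turn takes its best remaining band) gives $2722M, worse by 493.
Next-best assignment: VistaNet→Band G, PeakComm→Band B, NorthTel→Band F, Meridian→Band E = $3195M.
Swapping Meridian↔PeakComm (Meridian→Band B $161M, PeakComm→Band E $331M) loses 1110.

Maximum total: $3215M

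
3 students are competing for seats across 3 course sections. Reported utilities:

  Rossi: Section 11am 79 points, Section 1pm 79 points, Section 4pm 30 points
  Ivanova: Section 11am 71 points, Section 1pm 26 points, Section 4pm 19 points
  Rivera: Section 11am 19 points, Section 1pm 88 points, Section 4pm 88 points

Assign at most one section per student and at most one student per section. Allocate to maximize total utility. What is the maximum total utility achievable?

Max total: 238 points

Optimal: Rossi→Section 1pm (79 points), Ivanova→Section 11am (71 points), Rivera→Section 4pm (88 points) — total 79+71+88 = 238 points.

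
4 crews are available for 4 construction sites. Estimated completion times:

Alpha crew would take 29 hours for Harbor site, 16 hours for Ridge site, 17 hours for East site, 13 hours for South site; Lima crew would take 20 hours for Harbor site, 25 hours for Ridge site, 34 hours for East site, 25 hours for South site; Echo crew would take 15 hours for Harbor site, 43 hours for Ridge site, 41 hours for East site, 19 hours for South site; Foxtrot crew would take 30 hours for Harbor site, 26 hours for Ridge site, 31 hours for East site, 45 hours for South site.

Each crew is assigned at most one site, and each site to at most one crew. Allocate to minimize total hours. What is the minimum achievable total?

Optimal: Alpha crew→East site (17 hours), Lima crew→Harbor site (20 hours), Echo crew→South site (19 hours), Foxtrot crew→Ridge site (26 hours) — total 17+20+19+26 = 82 hours.
Row-greedy (each crew in turn takes its cheapest remaining site) gives 100 hours, worse by 18.
Swapping Echo crew↔Alpha crew (Echo crew→East site 41 hours, Alpha crew→South site 13 hours) adds 18.

Min total: 82 hours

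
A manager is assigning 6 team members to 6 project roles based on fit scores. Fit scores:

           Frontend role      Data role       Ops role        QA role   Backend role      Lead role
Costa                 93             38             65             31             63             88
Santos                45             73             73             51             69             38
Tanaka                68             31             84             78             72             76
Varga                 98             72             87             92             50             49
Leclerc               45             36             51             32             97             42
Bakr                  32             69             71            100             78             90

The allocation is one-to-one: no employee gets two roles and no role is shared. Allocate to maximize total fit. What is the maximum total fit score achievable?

Treat this as an assignment problem: match each employee to one role.
Optimal: Costa→Lead role (88 pts), Santos→Data role (73 pts), Tanaka→Ops role (84 pts), Varga→Frontend role (98 pts), Leclerc→Backend role (97 pts), Bakr→QA role (100 pts) — total 88+73+84+98+97+100 = 540 pts.
Row-greedy (each employee in turn takes its best remaining role) gives 529 pts, worse by 11.
Checked against all permutations: 540 pts is optimal.

Maximum total: 540 pts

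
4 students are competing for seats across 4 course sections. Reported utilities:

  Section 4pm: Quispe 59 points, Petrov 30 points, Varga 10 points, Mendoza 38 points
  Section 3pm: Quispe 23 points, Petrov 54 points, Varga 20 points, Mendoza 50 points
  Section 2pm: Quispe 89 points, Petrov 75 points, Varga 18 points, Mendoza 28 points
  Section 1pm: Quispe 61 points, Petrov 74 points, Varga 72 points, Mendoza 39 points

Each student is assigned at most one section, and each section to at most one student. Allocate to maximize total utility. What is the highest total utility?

Maximum total: 256 points

This is a one-to-one assignment (maximum-weight bipartite matching).
Optimal: Quispe→Section 4pm (59 points), Petrov→Section 2pm (75 points), Varga→Section 1pm (72 points), Mendoza→Section 3pm (50 points) — total 59+75+72+50 = 256 points.
Next-best assignment: Quispe→Section 2pm, Petrov→Section 3pm, Varga→Section 1pm, Mendoza→Section 4pm = 253 points.
Every other assignment is strictly worse.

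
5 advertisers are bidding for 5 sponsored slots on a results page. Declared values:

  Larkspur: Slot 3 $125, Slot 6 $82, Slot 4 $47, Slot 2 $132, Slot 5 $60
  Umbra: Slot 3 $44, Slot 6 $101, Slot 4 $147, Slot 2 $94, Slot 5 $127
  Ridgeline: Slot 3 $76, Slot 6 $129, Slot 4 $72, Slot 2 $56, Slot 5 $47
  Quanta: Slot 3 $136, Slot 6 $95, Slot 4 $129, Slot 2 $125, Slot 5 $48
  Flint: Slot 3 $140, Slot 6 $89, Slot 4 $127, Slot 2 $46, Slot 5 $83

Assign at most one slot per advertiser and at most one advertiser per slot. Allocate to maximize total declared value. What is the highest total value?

Maximum total: $657

Optimal: Larkspur→Slot 2 ($132), Umbra→Slot 5 ($127), Ridgeline→Slot 6 ($129), Quanta→Slot 4 ($129), Flint→Slot 3 ($140) — total 132+127+129+129+140 = $657.
Row-greedy (each advertiser in turn takes its best remaining slot) gives $627, worse by 30.
Next-best assignment: Larkspur→Slot 2, Umbra→Slot 5, Ridgeline→Slot 6, Quanta→Slot 3, Flint→Slot 4 = $651.
Swapping Quanta↔Larkspur (Quanta→Slot 2 $125, Larkspur→Slot 4 $47) loses 89.
No other one-to-one assignment exceeds $657.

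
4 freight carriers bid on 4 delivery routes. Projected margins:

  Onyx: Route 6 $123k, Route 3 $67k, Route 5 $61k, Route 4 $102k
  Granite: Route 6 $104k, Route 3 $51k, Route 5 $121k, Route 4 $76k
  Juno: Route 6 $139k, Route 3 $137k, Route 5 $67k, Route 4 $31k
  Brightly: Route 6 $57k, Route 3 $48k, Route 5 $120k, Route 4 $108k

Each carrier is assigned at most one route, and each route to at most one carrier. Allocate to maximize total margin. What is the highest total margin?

Maximum total: $489k

Optimal: Onyx→Route 6 ($123k), Granite→Route 5 ($121k), Juno→Route 3 ($137k), Brightly→Route 4 ($108k) — total 123+121+137+108 = $489k.
Column-greedy (each route in turn goes to its best remaining carrier) gives $435k, worse by 54.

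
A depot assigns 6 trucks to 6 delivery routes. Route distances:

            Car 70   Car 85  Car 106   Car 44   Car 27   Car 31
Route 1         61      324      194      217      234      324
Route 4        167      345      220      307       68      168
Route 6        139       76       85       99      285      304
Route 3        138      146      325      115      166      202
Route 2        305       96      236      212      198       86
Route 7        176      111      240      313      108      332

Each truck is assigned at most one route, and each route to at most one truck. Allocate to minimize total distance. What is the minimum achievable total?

Minimum total: 526 km

Treat this as an assignment problem: match each truck to one route.
Optimal: Car 70→Route 1 (61 km), Car 85→Route 7 (111 km), Car 106→Route 6 (85 km), Car 44→Route 3 (115 km), Car 27→Route 4 (68 km), Car 31→Route 2 (86 km) — total 61+111+85+115+68+86 = 526 km.
Column-greedy (each route in turn goes to its cheapest remaining truck) gives 646 km, worse by 120.
Swapping Car 70↔Car 44 (Car 70→Route 3 138 km, Car 44→Route 1 217 km) adds 179.
No other one-to-one assignment undercuts 526 km.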